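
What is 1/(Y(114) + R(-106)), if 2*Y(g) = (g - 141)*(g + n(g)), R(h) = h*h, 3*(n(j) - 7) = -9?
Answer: 1/9643 ≈ 0.00010370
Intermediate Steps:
n(j) = 4 (n(j) = 7 + (1/3)*(-9) = 7 - 3 = 4)
R(h) = h**2
Y(g) = (-141 + g)*(4 + g)/2 (Y(g) = ((g - 141)*(g + 4))/2 = ((-141 + g)*(4 + g))/2 = (-141 + g)*(4 + g)/2)
1/(Y(114) + R(-106)) = 1/((-282 + (1/2)*114**2 - 137/2*114) + (-106)**2) = 1/((-282 + (1/2)*12996 - 7809) + 11236) = 1/((-282 + 6498 - 7809) + 11236) = 1/(-1593 + 11236) = 1/9643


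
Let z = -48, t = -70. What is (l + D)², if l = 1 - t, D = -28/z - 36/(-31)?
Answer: 732297721/138384 ≈ 5291.8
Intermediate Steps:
D = 649/372 (D = -28/(-48) - 36/(-31) = -28*(-1/48) - 36*(-1/31) = 7/12 + 36/31 = 649/372 ≈ 1.7446)
l = 71 (l = 1 - 1*(-70) = 1 + 70 = 71)
(l + D)² = (71 + 649/372)² = (27061/372)² = 732297721/138384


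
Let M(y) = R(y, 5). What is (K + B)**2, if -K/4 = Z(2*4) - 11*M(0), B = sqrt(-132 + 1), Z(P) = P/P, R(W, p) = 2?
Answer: (84 + I*sqrt(131))**2 ≈ 6925.0 + 1922.8*I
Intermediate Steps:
M(y) = 2
Z(P) = 1
B = I*sqrt(131) (B = sqrt(-131) = I*sqrt(131) ≈ 11.446*I)
K = 84 (K = -4*(1 - 11*2) = -4*(1 - 22) = -4*(-21) = 84)
(K + B)**2 = (84 + I*sqrt(131))**2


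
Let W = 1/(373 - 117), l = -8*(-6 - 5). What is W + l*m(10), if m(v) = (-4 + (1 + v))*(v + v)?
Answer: 3153921/256 ≈ 12320.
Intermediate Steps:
m(v) = 2*v*(-3 + v) (m(v) = (-3 + v)*(2*v) = 2*v*(-3 + v))
l = 88 (l = -8*(-11) = 88)
W = 1/256 ≈ 0.0039063
W + l*m(10) = 1/256 + 88*(2*10*(-3 + 10)) = 1/256 + 88*(2*10*7) = 1/256 + 88*140 = 1/256 + 12320 = 3153921/256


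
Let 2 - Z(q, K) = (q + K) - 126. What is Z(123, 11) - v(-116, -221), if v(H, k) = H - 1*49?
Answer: 159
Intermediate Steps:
v(H, k) = -49 + H (v(H, k) = H - 49 = -49 + H)
Z(q, K) = 128 - K - q (Z(q, K) = 2 - ((q + K) - 126) = 2 - ((K + q) - 126) = 2 - (-126 + K + q) = 2 + (126 - K - q) = 128 - K - q)
Z(123, 11) - v(-116, -221) = (128 - 1*11 - 1*123) - (-49 - 116) = (128 - 11 - 123) - 1*(-165) = -6 + 165 = 159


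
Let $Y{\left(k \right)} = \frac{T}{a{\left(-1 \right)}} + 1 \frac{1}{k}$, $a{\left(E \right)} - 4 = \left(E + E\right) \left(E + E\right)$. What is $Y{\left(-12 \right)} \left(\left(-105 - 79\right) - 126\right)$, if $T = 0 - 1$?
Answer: $\frac{775}{12} \approx 64.583$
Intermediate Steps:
$a{\left(E \right)} = 4 + 4 E^{2}$ ($a{\left(E \right)} = 4 + \left(E + E\right) \left(E + E\right) = 4 + 2 E 2 E = 4 + 4 E^{2}$)
$T = -1$
$Y{\left(k \right)} = - \frac{1}{8} + \frac{1}{k}$ ($Y{\left(k \right)} = - \frac{1}{4 + 4 \left(-1\right)^{2}} + 1 \frac{1}{k} = - \frac{1}{4 + 4 \cdot 1} + \frac{1}{k} = - \frac{1}{4 + 4} + \frac{1}{k} = - \frac{1}{8} + \frac{1}{k}$)
$Y{\left(-12 \right)} \left(\left(-105 - 79\right) - 126\right) = \frac{8 - -12}{8 \left(-12\right)} \left(\left(-105 - 79\right) - 126\right) = \frac{1}{8} \left(- \frac{1}{12}\right) \left(8 + 12\right) \left(-184 - 126\right) = \frac{1}{8} \left(- \frac{1}{12}\right) 20 \left(-310\right) = \left(- \frac{5}{24}\right) \left(-310\right) = \frac{775}{12}$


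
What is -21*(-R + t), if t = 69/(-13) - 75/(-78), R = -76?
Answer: -39123/26 ≈ -1504.7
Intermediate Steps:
t = -113/26 (t = 69*(-1/13) - 75*(-1/78) = -69/13 + 25/26 = -113/26 ≈ -4.3462)
-21*(-R + t) = -21*(-1*(-76) - 113/26) = -21*(76 - 113/26) = -21*1863/26 = -39123/26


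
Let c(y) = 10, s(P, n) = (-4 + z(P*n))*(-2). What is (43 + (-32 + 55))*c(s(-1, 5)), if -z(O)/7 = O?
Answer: 660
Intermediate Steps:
z(O) = -7*O
s(P, n) = 8 + 14*P*n (s(P, n) = (-4 - 7*P*n)*(-2) = 8 + 14*P*n)
(43 + (-32 + 55))*c(s(-1, 5)) = (43 + (-32 + 55))*10 = (43 + 23)*10 = 66*10 = 660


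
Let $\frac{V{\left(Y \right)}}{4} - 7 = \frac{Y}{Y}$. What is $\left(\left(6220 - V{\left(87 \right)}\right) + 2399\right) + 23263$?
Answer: $31850$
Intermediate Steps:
$V{\left(Y \right)} = 32$ ($V{\left(Y \right)} = 28 + 4 \frac{Y}{Y} = 28 + 4 \cdot 1 = 28 + 4 = 32$)
$\left(\left(6220 - V{\left(87 \right)}\right) + 2399\right) + 23263 = \left(\left(6220 - 32\right) + 2399\right) + 23263 = \left(6188 + 2399\right) + 23263 = 8587 + 23263 = 31850$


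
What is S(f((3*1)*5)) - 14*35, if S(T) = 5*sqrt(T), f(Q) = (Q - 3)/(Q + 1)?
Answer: -490 + 5*sqrt(3)/2 ≈ -485.67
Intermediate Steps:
f(Q) = (-3 + Q)/(1 + Q)
S(f((3*1)*5)) - 14*35 = 5*sqrt((-3 + (3*1)*5)/(1 + (3*1)*5)) - 14*35 = 5*sqrt((-3 + 3*5)/(1 + 3*5)) - 490 = 5*sqrt((-3 + 15)/(1 + 15)) - 490 = 5*sqrt(12/16) - 490 = 5*sqrt((1/16)*12) - 490 = 5*sqrt(3/4) - 490 = 5*(sqrt(3)/2) - 490 = 5*sqrt(3)/2 - 490 = -490 + 5*sqrt(3)/2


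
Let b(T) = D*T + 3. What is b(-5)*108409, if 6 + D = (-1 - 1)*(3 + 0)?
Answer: 6829767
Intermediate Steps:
D = -12 (D = -6 + (-1 - 1)*(3 + 0) = -6 - 2*3 = -6 - 6 = -12)
b(T) = 3 - 12*T (b(T) = -12*T + 3 = 3 - 12*T)
b(-5)*108409 = (3 - 12*(-5))*108409 = (3 + 60)*108409 = 63*108409 = 6829767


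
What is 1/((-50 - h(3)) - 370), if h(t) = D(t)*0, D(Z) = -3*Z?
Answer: -1/420 ≈ -0.0023810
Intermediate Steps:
h(t) = 0 (h(t) = -3*t*0 = 0)
1/((-50 - h(3)) - 370) = 1/((-50 - 1*0) - 370) = 1/((-50 + 0) - 370) = 1/(-50 - 370) = 1/(-420) = -1/420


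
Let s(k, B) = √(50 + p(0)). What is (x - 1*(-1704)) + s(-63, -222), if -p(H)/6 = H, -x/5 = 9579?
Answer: -46191 + 5*√2 ≈ -46184.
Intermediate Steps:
x = -47895 (x = -5*9579 = -47895)
p(H) = -6*H
s(k, B) = 5*√2 (s(k, B) = √(50 - 6*0) = √(50 + 0) = √50 = 5*√2)
(x - 1*(-1704)) + s(-63, -222) = (-47895 - 1*(-1704)) + 5*√2 = (-47895 + 1704) + 5*√2 = -46191 + 5*√2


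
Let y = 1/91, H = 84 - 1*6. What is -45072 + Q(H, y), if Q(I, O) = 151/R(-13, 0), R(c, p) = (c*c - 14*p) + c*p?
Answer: -7617017/169 ≈ -45071.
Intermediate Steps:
H = 78 (H = 84 - 6 = 78)
R(c, p) = c² - 14*p + c*p (R(c, p) = (c² - 14*p) + c*p = c² - 14*p + c*p)
y = 1/91 ≈ 0.010989
Q(I, O) = 151/169 (Q(I, O) = 151/((-13)² - 14*0 - 13*0) = 151/(169 + 0 + 0) = 151/169)
-45072 + Q(H, y) = -45072 + 151/169 = -7617017/169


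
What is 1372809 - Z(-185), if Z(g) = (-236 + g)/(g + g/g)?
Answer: 252596435/184 ≈ 1.3728e+6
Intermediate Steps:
Z(g) = (-236 + g)/(1 + g) (Z(g) = (-236 + g)/(g + 1) = (-236 + g)/(1 + g))
1372809 - Z(-185) = 1372809 - (-236 - 185)/(1 - 185) = 1372809 - (-421)/(-184) = 1372809 - (-1)*(-421)/184 = 1372809 - 1*421/184 = 1372809 - 421/184 = 252596435/184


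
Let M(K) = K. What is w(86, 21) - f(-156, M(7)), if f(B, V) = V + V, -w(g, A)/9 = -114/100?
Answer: -187/50 ≈ -3.7400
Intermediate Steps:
w(g, A) = 513/50 (w(g, A) = -(-1026)/100 = -9*(-57/50) = 513/50)
f(B, V) = 2*V
w(86, 21) - f(-156, M(7)) = 513/50 - 2*7 = 513/50 - 1*14 = 513/50 - 14 = -187/50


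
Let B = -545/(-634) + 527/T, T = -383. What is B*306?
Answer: -19183599/121411 ≈ -158.01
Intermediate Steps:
B = -125383/242822 (B = -545/(-634) + 527/(-383) = -545*(-1/634) + 527*(-1/383) = 545/634 - 527/383 = -125383/242822 ≈ -0.51636)
B*306 = -125383/242822*306 = -19183599/121411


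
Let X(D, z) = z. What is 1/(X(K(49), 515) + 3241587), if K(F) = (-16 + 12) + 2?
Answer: 1/3242102 ≈ 3.0844e-7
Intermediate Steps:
K(F) = -2 (K(F) = -4 + 2 = -2)
1/(X(K(49), 515) + 3241587) = 1/(515 + 3241587) = 1/3242102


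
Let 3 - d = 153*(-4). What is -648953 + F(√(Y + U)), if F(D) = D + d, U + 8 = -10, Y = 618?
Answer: -648338 + 10*√6 ≈ -6.4831e+5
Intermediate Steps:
U = -18 (U = -8 - 10 = -18)
d = 615 (d = 3 - 153*(-4) = 3 - 1*(-612) = 3 + 612 = 615)
F(D) = 615 + D (F(D) = D + 615 = 615 + D)
-648953 + F(√(Y + U)) = -648953 + (615 + √(618 - 18)) = -648953 + (615 + √600) = -648953 + (615 + 10*√6) = -648338 + 10*√6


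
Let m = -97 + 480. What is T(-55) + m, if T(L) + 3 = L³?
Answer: -165995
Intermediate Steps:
m = 383
T(L) = -3 + L³
T(-55) + m = (-3 + (-55)³) + 383 = (-3 - 166375) + 383 = -166378 + 383 = -165995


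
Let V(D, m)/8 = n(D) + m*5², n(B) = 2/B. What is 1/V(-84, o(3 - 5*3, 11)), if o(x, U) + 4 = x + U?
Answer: -21/21004 ≈ -0.00099981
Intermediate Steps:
o(x, U) = -4 + U + x (o(x, U) = -4 + (x + U) = -4 + (U + x) = -4 + U + x)
V(D, m) = 16/D + 200*m (V(D, m) = 8*(2/D + m*5²) = 8*(2/D + m*25) = 8*(2/D + 25*m) = 16/D + 200*m)
1/V(-84, o(3 - 5*3, 11)) = 1/(16/(-84) + 200*(-4 + 11 + (3 - 5*3))) = 1/(16*(-1/84) + 200*(-4 + 11 + (3 - 15))) = 1/(-4/21 + 200*(-4 + 11 - 12)) = 1/(-4/21 + 200*(-5)) = 1/(-4/21 - 1000) = 1/(-21004/21) = -21/21004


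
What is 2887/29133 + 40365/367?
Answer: 1177013074/10691811 ≈ 110.09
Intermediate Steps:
2887/29133 + 40365/367 = 1177013074/10691811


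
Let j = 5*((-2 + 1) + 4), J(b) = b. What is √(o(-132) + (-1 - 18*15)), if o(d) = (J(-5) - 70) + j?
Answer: I*√331 ≈ 18.193*I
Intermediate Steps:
j = 15 (j = 5*(-1 + 4) = 5*3 = 15)
o(d) = -60 (o(d) = (-5 - 70) + 15 = -75 + 15 = -60)
√(o(-132) + (-1 - 18*15)) = √(-60 + (-1 - 18*15)) = √(-60 + (-1 - 270)) = √(-60 - 271) = √(-331) = I*√331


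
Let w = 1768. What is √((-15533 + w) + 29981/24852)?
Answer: 17*I*√7353650883/12426 ≈ 117.32*I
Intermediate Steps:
√((-15533 + w) + 29981/24852) = √((-15533 + 1768) + 29981/24852) = √(-13765 + 29981*(1/24852)) = √(-13765 + 29981/24852) = √(-342057799/24852) = 17*I*√7353650883/12426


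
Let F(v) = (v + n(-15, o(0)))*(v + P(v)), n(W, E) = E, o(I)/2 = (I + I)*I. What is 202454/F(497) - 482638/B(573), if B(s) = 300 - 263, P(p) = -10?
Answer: -16687104012/1279349 ≈ -13043.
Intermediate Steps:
o(I) = 4*I**2 (o(I) = 2*((I + I)*I) = 2*((2*I)*I) = 2*(2*I**2) = 4*I**2)
B(s) = 37
F(v) = v*(-10 + v) (F(v) = (v + 4*0**2)*(v - 10) = (v + 4*0)*(-10 + v) = (v + 0)*(-10 + v) = v*(-10 + v))
202454/F(497) - 482638/B(573) = 202454/((497*(-10 + 497))) - 482638/37 = 202454/((497*487)) - 482638*1/37 = 202454/242039 - 482638/37 = 202454*(1/242039) - 482638/37 = 28922/34577 - 482638/37 = -16687104012/1279349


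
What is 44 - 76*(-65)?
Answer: 4984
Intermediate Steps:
44 - 76*(-65) = 44 + 4940 = 4984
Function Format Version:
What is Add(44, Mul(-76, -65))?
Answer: 4984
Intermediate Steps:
Add(44, Mul(-76, -65)) = Add(44, 4940) = 4984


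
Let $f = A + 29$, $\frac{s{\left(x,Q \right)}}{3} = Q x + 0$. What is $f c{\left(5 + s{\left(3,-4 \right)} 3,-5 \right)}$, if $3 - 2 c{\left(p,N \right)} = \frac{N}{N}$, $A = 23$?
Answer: $52$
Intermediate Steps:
$s{\left(x,Q \right)} = 3 Q x$ ($s{\left(x,Q \right)} = 3 \left(Q x + 0\right) = 3 Q x$)
$f = 52$ ($f = 23 + 29 = 52$)
$c{\left(p,N \right)} = 1$ ($c{\left(p,N \right)} = \frac{3}{2} - \frac{N \frac{1}{N}}{2} = \frac{3}{2} - \frac{1}{2} = 1$)
$f c{\left(5 + s{\left(3,-4 \right)} 3,-5 \right)} = 52 \cdot 1 = 52$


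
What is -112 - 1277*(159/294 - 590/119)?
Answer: 9210851/1666 ≈ 5528.7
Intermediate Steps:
-112 - 1277*(159/294 - 590/119) = -112 - 1277*(159*(1/294) - 590*1/119) = -112 - 1277*(53/98 - 590/119) = -112 - 1277*(-7359/1666) = -112 + 9397443/1666 = 9210851/1666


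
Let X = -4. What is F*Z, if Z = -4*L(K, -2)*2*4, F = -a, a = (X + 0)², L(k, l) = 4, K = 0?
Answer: 2048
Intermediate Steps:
a = 16 (a = (-4 + 0)² = (-4)² = 16)
F = -16 (F = -1*16 = -16)
Z = -128 (Z = -4*4*2*4 = -32*4 = -4*32 = -128)
F*Z = -16*(-128) = 2048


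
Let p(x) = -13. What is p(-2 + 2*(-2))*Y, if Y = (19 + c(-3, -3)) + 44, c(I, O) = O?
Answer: -780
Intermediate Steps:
Y = 60 (Y = (19 - 3) + 44 = 16 + 44 = 60)
p(-2 + 2*(-2))*Y = -13*60 = -780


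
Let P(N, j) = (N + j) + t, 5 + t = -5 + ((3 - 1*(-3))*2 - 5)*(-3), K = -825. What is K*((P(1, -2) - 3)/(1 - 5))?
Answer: -28875/4 ≈ -7218.8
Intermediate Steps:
t = -31 (t = -5 + (-5 + ((3 - 1*(-3))*2 - 5)*(-3)) = -5 + (-5 + ((3 + 3)*2 - 5)*(-3)) = -5 + (-5 + (6*2 - 5)*(-3)) = -5 + (-5 + (12 - 5)*(-3)) = -5 + (-5 + 7*(-3)) = -5 + (-5 - 21) = -5 - 26 = -31)
P(N, j) = -31 + N + j (P(N, j) = (N + j) - 31 = -31 + N + j)
K*((P(1, -2) - 3)/(1 - 5)) = -825*((-31 + 1 - 2) - 3)/(1 - 5) = -825*(-32 - 3)/(-4) = -(-28875)*(-1)/4 = -825*35/4 = -28875/4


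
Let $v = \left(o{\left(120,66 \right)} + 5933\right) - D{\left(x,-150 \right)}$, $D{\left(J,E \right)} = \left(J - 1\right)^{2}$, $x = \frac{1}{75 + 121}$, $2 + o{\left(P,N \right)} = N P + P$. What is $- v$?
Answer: $- \frac{536671911}{38416} \approx -13970.0$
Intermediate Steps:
$o{\left(P,N \right)} = -2 + P + N P$ ($o{\left(P,N \right)} = -2 + \left(N P + P\right) = -2 + \left(P + N P\right) = -2 + P + N P$)
$x = \frac{1}{196} \approx 0.005102$
$D{\left(J,E \right)} = \left(-1 + J\right)^{2}$
$v = \frac{536671911}{38416}$ ($v = \left(\left(-2 + 120 + 66 \cdot 120\right) + 5933\right) - \left(-1 + \frac{1}{196}\right)^{2} = \left(\left(-2 + 120 + 7920\right) + 5933\right) - \left(- \frac{195}{196}\right)^{2} = \left(8038 + 5933\right) - \frac{38025}{38416} = 13971 - \frac{38025}{38416} = \frac{536671911}{38416} \approx 13970.0$)
$- v = \left(-1\right) \frac{536671911}{38416} = - \frac{536671911}{38416}$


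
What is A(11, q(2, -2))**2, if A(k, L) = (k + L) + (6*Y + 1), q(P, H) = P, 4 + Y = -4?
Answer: 1156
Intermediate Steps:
Y = -8 (Y = -4 - 4 = -8)
A(k, L) = -47 + L + k (A(k, L) = (k + L) + (6*(-8) + 1) = (L + k) + (-48 + 1) = (L + k) - 47 = -47 + L + k)
A(11, q(2, -2))**2 = (-47 + 2 + 11)**2 = (-34)**2 = 1156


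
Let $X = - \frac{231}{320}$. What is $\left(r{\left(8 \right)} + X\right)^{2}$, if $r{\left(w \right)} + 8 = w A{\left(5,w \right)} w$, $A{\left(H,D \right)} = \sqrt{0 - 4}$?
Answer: $\frac{\left(2791 - 40960 i\right)^{2}}{102400} \approx -16308.0 - 2232.8 i$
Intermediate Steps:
$X = - \frac{231}{320}$ ($X = \left(-231\right) \frac{1}{320} = - \frac{231}{320} \approx -0.72188$)
$A{\left(H,D \right)} = 2 i$ ($A{\left(H,D \right)} = \sqrt{-4} = 2 i$)
$r{\left(w \right)} = -8 + 2 i w^{2}$ ($r{\left(w \right)} = -8 + w 2 i w = -8 + 2 i w w = -8 + 2 i w^{2}$)
$\left(r{\left(8 \right)} + X\right)^{2} = \left(\left(-8 + 2 i 8^{2}\right) - \frac{231}{320}\right)^{2} = \left(\left(-8 + 2 i 64\right) - \frac{231}{320}\right)^{2} = \left(\left(-8 + 128 i\right) - \frac{231}{320}\right)^{2} = \left(- \frac{2791}{320} + 128 i\right)^{2}$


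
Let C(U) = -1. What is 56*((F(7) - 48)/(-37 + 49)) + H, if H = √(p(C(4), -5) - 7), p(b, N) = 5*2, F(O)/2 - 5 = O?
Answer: -112 + √3 ≈ -110.27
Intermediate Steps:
F(O) = 10 + 2*O
p(b, N) = 10
H = √3 (H = √(10 - 7) = √3 ≈ 1.7320)
56*((F(7) - 48)/(-37 + 49)) + H = 56*(((10 + 2*7) - 48)/(-37 + 49)) + √3 = 56*(((10 + 14) - 48)/12) + √3 = 56*((24 - 48)*(1/12)) + √3 = 56*(-24*1/12) + √3 = 56*(-2) + √3 = -112 + √3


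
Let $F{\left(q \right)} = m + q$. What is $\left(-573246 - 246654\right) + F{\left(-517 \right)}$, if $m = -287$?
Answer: $-820704$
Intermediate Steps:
$F{\left(q \right)} = -287 + q$
$\left(-573246 - 246654\right) + F{\left(-517 \right)} = \left(-573246 - 246654\right) - 804 = -819900 - 804 = -820704$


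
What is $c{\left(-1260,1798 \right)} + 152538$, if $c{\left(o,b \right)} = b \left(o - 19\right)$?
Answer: $-2147104$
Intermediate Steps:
$c{\left(o,b \right)} = b \left(-19 + o\right)$
$c{\left(-1260,1798 \right)} + 152538 = 1798 \left(-19 - 1260\right) + 152538 = 1798 \left(-1279\right) + 152538 = -2299642 + 152538 = -2147104$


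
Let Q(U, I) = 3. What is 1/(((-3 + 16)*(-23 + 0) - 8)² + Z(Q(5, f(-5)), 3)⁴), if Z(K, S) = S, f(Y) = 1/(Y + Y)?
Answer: 1/94330 ≈ 1.0601e-5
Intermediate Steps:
f(Y) = 1/(2*Y)
1/(((-3 + 16)*(-23 + 0) - 8)² + Z(Q(5, f(-5)), 3)⁴) = 1/(((-3 + 16)*(-23 + 0) - 8)² + 3⁴) = 1/((13*(-23) - 8)² + 81) = 1/((-299 - 8)² + 81) = 1/((-307)² + 81) = 1/(94249 + 81) = 1/94330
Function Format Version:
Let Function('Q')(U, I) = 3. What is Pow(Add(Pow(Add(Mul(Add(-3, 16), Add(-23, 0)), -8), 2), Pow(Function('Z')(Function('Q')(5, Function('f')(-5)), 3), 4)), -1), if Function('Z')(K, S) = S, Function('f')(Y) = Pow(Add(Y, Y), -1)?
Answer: Rational(1, 94330) ≈ 1.0601e-5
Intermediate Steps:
Function('f')(Y) = Mul(Rational(1, 2), Pow(Y, -1)) (Function('f')(Y) = Pow(Mul(2, Y), -1) = Mul(Rational(1, 2), Pow(Y, -1)))
Pow(Add(Pow(Add(Mul(Add(-3, 16), Add(-23, 0)), -8), 2), Pow(Function('Z')(Function('Q')(5, Function('f')(-5)), 3), 4)), -1) = Pow(Add(Pow(Add(Mul(Add(-3, 16), Add(-23, 0)), -8), 2), Pow(3, 4)), -1) = Pow(Add(Pow(Add(Mul(13, -23), -8), 2), 81), -1) = Pow(Add(Pow(Add(-299, -8), 2), 81), -1) = Pow(Add(Pow(-307, 2), 81), -1) = Pow(Add(94249, 81), -1) = Pow(94330, -1) = Rational(1, 94330)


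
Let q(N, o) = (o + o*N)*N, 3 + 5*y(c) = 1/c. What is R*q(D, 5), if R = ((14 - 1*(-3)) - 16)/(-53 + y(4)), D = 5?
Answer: -1000/357 ≈ -2.8011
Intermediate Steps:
y(c) = -3/5 + 1/(5*c)
q(N, o) = N*(o + N*o) (q(N, o) = (o + N*o)*N = N*(o + N*o))
R = -20/1071 (R = ((14 - 1*(-3)) - 16)/(-53 + (1/5)*(1 - 3*4)/4) = ((14 + 3) - 16)/(-53 + (1/5)*(1/4)*(1 - 12)) = (17 - 16)/(-53 + (1/5)*(1/4)*(-11)) = 1/(-53 - 11/20) = 1/(-1071/20) = 1*(-20/1071) = -20/1071 ≈ -0.018674)
R*q(D, 5) = -100*5*(1 + 5)/1071 = -100*5*6/1071 = -20/1071*150 = -1000/357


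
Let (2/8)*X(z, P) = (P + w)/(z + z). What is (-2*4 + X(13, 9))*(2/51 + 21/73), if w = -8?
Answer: -2434/949 ≈ -2.5648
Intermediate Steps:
X(z, P) = 2*(-8 + P)/z (X(z, P) = 4*((P - 8)/(z + z)) = 4*((-8 + P)/((2*z))) = 4*((-8 + P)*(1/(2*z))) = 4*((-8 + P)/(2*z)) = 2*(-8 + P)/z)
(-2*4 + X(13, 9))*(2/51 + 21/73) = (-2*4 + 2*(-8 + 9)/13)*(2/51 + 21/73) = (-8 + 2*(1/13)*1)*(2*(1/51) + 21*(1/73)) = (-8 + 2/13)*(2/51 + 21/73) = -102/13*1217/3723 = -2434/949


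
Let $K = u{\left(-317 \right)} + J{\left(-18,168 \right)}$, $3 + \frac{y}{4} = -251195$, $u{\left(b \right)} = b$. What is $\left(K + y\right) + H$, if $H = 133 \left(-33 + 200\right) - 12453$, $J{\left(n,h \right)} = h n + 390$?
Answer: $-997985$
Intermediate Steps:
$y = -1004792$ ($y = -12 + 4 \left(-251195\right) = -12 - 1004780 = -1004792$)
$J{\left(n,h \right)} = 390 + h n$
$K = -2951$ ($K = -317 + \left(390 + 168 \left(-18\right)\right) = -317 + \left(390 - 3024\right) = -317 - 2634 = -2951$)
$H = 9758$ ($H = 133 \cdot 167 - 12453 = 22211 - 12453 = 9758$)
$\left(K + y\right) + H = \left(-2951 - 1004792\right) + 9758 = -1007743 + 9758 = -997985$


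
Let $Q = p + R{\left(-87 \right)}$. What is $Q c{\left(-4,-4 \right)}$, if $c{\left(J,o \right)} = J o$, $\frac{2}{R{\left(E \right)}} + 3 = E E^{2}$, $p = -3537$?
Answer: $- \frac{18633085792}{329253} \approx -56592.0$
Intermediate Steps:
$R{\left(E \right)} = \frac{2}{-3 + E^{3}}$ ($R{\left(E \right)} = \frac{2}{-3 + E E^{2}} = \frac{2}{-3 + E^{3}}$)
$Q = - \frac{1164567862}{329253}$ ($Q = -3537 + \frac{2}{-3 + \left(-87\right)^{3}} = -3537 + \frac{2}{-3 - 658503} = -3537 + \frac{2}{-658506} = -3537 + 2 \left(- \frac{1}{658506}\right) = -3537 - \frac{1}{329253} = - \frac{1164567862}{329253} \approx -3537.0$)
$Q c{\left(-4,-4 \right)} = - \frac{1164567862 \left(\left(-4\right) \left(-4\right)\right)}{329253} = \left(- \frac{1164567862}{329253}\right) 16 = - \frac{18633085792}{329253}$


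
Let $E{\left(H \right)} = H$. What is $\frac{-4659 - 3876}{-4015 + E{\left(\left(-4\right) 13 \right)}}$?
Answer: $\frac{8535}{4067} \approx 2.0986$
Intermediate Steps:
$\frac{-4659 - 3876}{-4015 + E{\left(\left(-4\right) 13 \right)}} = \frac{-4659 - 3876}{-4015 - 52} = - \frac{8535}{-4015 - 52} = - \frac{8535}{-4067} = \left(-8535\right) \left(- \frac{1}{4067}\right) = \frac{8535}{4067}$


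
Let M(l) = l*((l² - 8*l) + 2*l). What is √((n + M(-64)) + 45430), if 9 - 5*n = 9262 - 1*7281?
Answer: I*√6042110/5 ≈ 491.61*I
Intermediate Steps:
n = -1972/5 (n = 9/5 - (9262 - 1*7281)/5 = 9/5 - (9262 - 7281)/5 = 9/5 - ⅕*1981 = 9/5 - 1981/5 = -1972/5 ≈ -394.40)
M(l) = l*(l² - 6*l)
√((n + M(-64)) + 45430) = √((-1972/5 + (-64)²*(-6 - 64)) + 45430) = √((-1972/5 + 4096*(-70)) + 45430) = √((-1972/5 - 286720) + 45430) = √(-1435572/5 + 45430) = √(-1208422/5) = I*√6042110/5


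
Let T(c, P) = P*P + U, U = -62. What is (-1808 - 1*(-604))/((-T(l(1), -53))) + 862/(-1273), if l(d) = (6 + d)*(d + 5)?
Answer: -12466/52193 ≈ -0.23884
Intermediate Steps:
l(d) = (5 + d)*(6 + d) (l(d) = (6 + d)*(5 + d) = (5 + d)*(6 + d))
T(c, P) = -62 + P**2 (T(c, P) = P*P - 62 = P**2 - 62 = -62 + P**2)
(-1808 - 1*(-604))/((-T(l(1), -53))) + 862/(-1273) = (-1808 - 1*(-604))/((-(-62 + (-53)**2))) + 862/(-1273) = (-1808 + 604)/((-(-62 + 2809))) + 862*(-1/1273) = -1204/((-1*2747)) - 862/1273 = -1204/(-2747) - 862/1273 = -1204*(-1/2747) - 862/1273 = 1204/2747 - 862/1273 = -12466/52193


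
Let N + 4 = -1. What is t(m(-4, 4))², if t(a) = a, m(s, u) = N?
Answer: 25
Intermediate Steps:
N = -5 (N = -4 - 1 = -5)
m(s, u) = -5
t(m(-4, 4))² = (-5)² = 25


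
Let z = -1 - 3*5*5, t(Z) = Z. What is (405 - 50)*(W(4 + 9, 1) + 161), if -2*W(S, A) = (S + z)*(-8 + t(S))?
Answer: 226135/2 ≈ 1.1307e+5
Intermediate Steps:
z = -76 (z = -1 - 15*5 = -1 - 75 = -76)
W(S, A) = -(-76 + S)*(-8 + S)/2 (W(S, A) = -(S - 76)*(-8 + S)/2 = -(-76 + S)*(-8 + S)/2)
(405 - 50)*(W(4 + 9, 1) + 161) = (405 - 50)*((-304 + 42*(4 + 9) - (4 + 9)**2/2) + 161) = 355*((-304 + 42*13 - 1/2*13**2) + 161) = 355*((-304 + 546 - 1/2*169) + 161) = 355*((-304 + 546 - 169/2) + 161) = 355*(315/2 + 161) = 355*(637/2) = 226135/2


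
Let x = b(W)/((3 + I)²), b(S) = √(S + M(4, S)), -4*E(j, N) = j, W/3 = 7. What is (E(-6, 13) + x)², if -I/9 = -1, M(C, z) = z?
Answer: (216 + √42)²/20736 ≈ 2.3870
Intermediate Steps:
W = 21 (W = 3*7 = 21)
E(j, N) = -j/4
b(S) = √2*√S (b(S) = √(S + S) = √(2*S) = √2*√S)
I = 9 (I = -9*(-1) = 9)
x = √42/144 (x = (√2*√21)/((3 + 9)²) = √42/(12²) = √42/144 ≈ 0.045005)
(E(-6, 13) + x)² = (-¼*(-6) + √42/144)² = (3/2 + √42/144)²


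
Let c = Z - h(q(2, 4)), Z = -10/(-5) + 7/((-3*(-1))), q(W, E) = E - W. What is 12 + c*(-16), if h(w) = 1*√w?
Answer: -172/3 + 16*√2 ≈ -34.706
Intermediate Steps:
h(w) = √w
Z = 13/3 (Z = -10*(-⅕) + 7/3 = 2 + 7*(⅓) = 2 + 7/3 = 13/3 ≈ 4.3333)
c = 13/3 - √2 (c = 13/3 - √(4 - 1*2) = 13/3 - √(4 - 2) = 13/3 - √2 ≈ 2.9191)
12 + c*(-16) = 12 + (13/3 - √2)*(-16) = 12 + (-208/3 + 16*√2) = -172/3 + 16*√2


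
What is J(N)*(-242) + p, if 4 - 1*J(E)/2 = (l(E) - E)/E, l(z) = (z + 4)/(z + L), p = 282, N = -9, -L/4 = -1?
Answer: -19726/9 ≈ -2191.8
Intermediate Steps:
L = 4 (L = -4*(-1) = 4)
l(z) = 1 (l(z) = (z + 4)/(z + 4) = (4 + z)/(4 + z) = 1)
J(E) = 8 - 2*(1 - E)/E
J(N)*(-242) + p = (10 - 2/(-9))*(-242) + 282 = (10 - 2*(-⅑))*(-242) + 282 = (10 + 2/9)*(-242) + 282 = (92/9)*(-242) + 282 = -22264/9 + 282 = -19726/9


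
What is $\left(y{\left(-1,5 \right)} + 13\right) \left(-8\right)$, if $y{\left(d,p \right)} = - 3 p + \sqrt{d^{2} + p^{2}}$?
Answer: $16 - 8 \sqrt{26} \approx -24.792$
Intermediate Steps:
$y{\left(d,p \right)} = \sqrt{d^{2} + p^{2}} - 3 p$
$\left(y{\left(-1,5 \right)} + 13\right) \left(-8\right) = \left(\left(\sqrt{\left(-1\right)^{2} + 5^{2}} - 15\right) + 13\right) \left(-8\right) = \left(\left(\sqrt{1 + 25} - 15\right) + 13\right) \left(-8\right) = \left(\left(\sqrt{26} - 15\right) + 13\right) \left(-8\right) = \left(\left(-15 + \sqrt{26}\right) + 13\right) \left(-8\right) = \left(-2 + \sqrt{26}\right) \left(-8\right) = 16 - 8 \sqrt{26}$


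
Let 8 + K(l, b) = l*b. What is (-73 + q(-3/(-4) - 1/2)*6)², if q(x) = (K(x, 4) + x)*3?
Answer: 151321/4 ≈ 37830.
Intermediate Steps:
K(l, b) = -8 + b*l (K(l, b) = -8 + l*b = -8 + b*l)
q(x) = -24 + 15*x (q(x) = ((-8 + 4*x) + x)*3 = (-8 + 5*x)*3 = -24 + 15*x)
(-73 + q(-3/(-4) - 1/2)*6)² = (-73 + (-24 + 15*(-3/(-4) - 1/2))*6)² = (-73 + (-24 + 15*(-3*(-¼) - 1*½))*6)² = (-73 + (-24 + 15*(¾ - ½))*6)² = (-73 + (-24 + 15*(¼))*6)² = (-73 + (-24 + 15/4)*6)² = (-73 - 81/4*6)² = (-73 - 243/2)² = (-389/2)² = 151321/4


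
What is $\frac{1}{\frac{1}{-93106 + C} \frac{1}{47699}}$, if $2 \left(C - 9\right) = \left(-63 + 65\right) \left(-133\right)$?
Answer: $-4446977770$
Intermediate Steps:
$C = -124$ ($C = 9 + \frac{\left(-63 + 65\right) \left(-133\right)}{2} = 9 + \frac{2 \left(-133\right)}{2} = 9 + \frac{1}{2} \left(-266\right) = 9 - 133 = -124$)
$\frac{1}{\frac{1}{-93106 + C} \frac{1}{47699}} = \frac{1}{\frac{1}{-93106 - 124} \cdot \frac{1}{47699}} = \frac{1}{\frac{1}{-93230} \cdot \frac{1}{47699}} = \frac{1}{\left(- \frac{1}{93230}\right) \frac{1}{47699}} = \frac{1}{- \frac{1}{4446977770}} = -4446977770$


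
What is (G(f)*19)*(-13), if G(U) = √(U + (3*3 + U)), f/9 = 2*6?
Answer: -3705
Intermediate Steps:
f = 108 (f = 9*(2*6) = 9*12 = 108)
G(U) = √(9 + 2*U) (G(U) = √(U + (9 + U)) = √(9 + 2*U))
(G(f)*19)*(-13) = (√(9 + 2*108)*19)*(-13) = (√(9 + 216)*19)*(-13) = (√225*19)*(-13) = (15*19)*(-13) = 285*(-13) = -3705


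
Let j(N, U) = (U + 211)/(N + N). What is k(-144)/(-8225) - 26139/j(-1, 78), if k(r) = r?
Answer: 430028166/2377025 ≈ 180.91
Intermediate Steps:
j(N, U) = (211 + U)/(2*N) (j(N, U) = (211 + U)/((2*N)) = (211 + U)*(1/(2*N)) = (211 + U)/(2*N))
k(-144)/(-8225) - 26139/j(-1, 78) = -144/(-8225) - 26139*(-2/(211 + 78)) = -144*(-1/8225) - 26139/((½)*(-1)*289) = 144/8225 - 26139/(-289/2) = 144/8225 - 26139*(-2/289) = 144/8225 + 52278/289 = 430028166/2377025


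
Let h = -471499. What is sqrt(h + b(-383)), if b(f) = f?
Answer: I*sqrt(471882) ≈ 686.94*I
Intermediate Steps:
sqrt(h + b(-383)) = sqrt(-471499 - 383) = sqrt(-471882) = I*sqrt(471882)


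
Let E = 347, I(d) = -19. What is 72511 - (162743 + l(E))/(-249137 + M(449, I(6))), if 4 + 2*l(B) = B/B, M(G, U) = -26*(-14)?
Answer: 36077883489/497546 ≈ 72512.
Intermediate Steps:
M(G, U) = 364
l(B) = -3/2 (l(B) = -2 + (B/B)/2 = -2 + (½)*1 = -2 + ½ = -3/2)
72511 - (162743 + l(E))/(-249137 + M(449, I(6))) = 72511 - (162743 - 3/2)/(-249137 + 364) = 72511 - 325483/(2*(-248773)) = 72511 - 325483*(-1)/(2*248773) = 72511 - 1*(-325483/497546) = 72511 + 325483/497546 = 36077883489/497546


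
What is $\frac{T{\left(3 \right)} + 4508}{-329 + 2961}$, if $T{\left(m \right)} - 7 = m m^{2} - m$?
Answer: $\frac{4539}{2632} \approx 1.7245$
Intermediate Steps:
$T{\left(m \right)} = 7 + m^{3} - m$ ($T{\left(m \right)} = 7 + \left(m m^{2} - m\right) = 7 + \left(m^{3} - m\right) = 7 + m^{3} - m$)
$\frac{T{\left(3 \right)} + 4508}{-329 + 2961} = \frac{\left(7 + 3^{3} - 3\right) + 4508}{-329 + 2961} = \frac{\left(7 + 27 - 3\right) + 4508}{2632} = \left(31 + 4508\right) \frac{1}{2632} = 4539 \cdot \frac{1}{2632} = \frac{4539}{2632}$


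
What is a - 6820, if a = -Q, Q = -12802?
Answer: 5982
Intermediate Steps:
a = 12802 (a = -1*(-12802) = 12802)
a - 6820 = 12802 - 6820 = 5982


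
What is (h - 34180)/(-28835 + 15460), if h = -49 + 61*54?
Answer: 6187/2675 ≈ 2.3129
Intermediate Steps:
h = 3245 (h = -49 + 3294 = 3245)
(h - 34180)/(-28835 + 15460) = (3245 - 34180)/(-28835 + 15460) = -30935/(-13375) = -30935*(-1/13375) = 6187/2675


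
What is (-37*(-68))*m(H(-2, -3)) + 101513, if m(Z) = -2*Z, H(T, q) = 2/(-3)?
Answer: 314603/3 ≈ 1.0487e+5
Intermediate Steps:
H(T, q) = -2/3 (H(T, q) = 2*(-1/3) = -2/3)
(-37*(-68))*m(H(-2, -3)) + 101513 = (-37*(-68))*(-2*(-2/3)) + 101513 = 2516*(4/3) + 101513 = 10064/3 + 101513 = 314603/3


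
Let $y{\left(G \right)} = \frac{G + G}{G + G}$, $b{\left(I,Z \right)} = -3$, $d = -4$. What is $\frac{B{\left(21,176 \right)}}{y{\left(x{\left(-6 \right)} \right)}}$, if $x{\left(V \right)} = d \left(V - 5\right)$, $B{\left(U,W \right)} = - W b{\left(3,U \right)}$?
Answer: $528$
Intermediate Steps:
$B{\left(U,W \right)} = 3 W$ ($B{\left(U,W \right)} = - W \left(-3\right) = 3 W$)
$x{\left(V \right)} = 20 - 4 V$ ($x{\left(V \right)} = - 4 \left(V - 5\right) = - 4 \left(-5 + V\right) = 20 - 4 V$)
$y{\left(G \right)} = 1$ ($y{\left(G \right)} = \frac{2 G}{2 G} = 2 G \frac{1}{2 G} = 1$)
$\frac{B{\left(21,176 \right)}}{y{\left(x{\left(-6 \right)} \right)}} = \frac{3 \cdot 176}{1} = 528 \cdot 1 = 528$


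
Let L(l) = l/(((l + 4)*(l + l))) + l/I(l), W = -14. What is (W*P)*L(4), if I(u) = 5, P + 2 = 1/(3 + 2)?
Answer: 4347/200 ≈ 21.735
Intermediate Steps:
P = -9/5 (P = -2 + 1/(3 + 2) = -2 + 1/5 = -2 + ⅕ = -9/5 ≈ -1.8000)
L(l) = 1/(2*(4 + l)) + l/5 (L(l) = l/(((l + 4)*(l + l))) + l/5 = l/(((4 + l)*(2*l))) + l*(⅕) = l/((2*l*(4 + l))) + l/5 = l*(1/(2*l*(4 + l))) + l/5 = 1/(2*(4 + l)) + l/5)
(W*P)*L(4) = (-14*(-9/5))*((5 + 2*4² + 8*4)/(10*(4 + 4))) = 126*((⅒)*(5 + 2*16 + 32)/8)/5 = 126*((⅒)*(⅛)*(5 + 32 + 32))/5 = 126*((⅒)*(⅛)*69)/5 = (126/5)*(69/80) = 4347/200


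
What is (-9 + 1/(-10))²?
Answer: 8281/100 ≈ 82.810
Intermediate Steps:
(-9 + 1/(-10))² = (-9 - ⅒)² = (-91/10)² = 8281/100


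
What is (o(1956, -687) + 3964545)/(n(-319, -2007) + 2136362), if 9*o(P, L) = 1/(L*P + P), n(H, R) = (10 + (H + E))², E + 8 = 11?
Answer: 47877209223479/26930222967312 ≈ 1.7778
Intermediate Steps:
E = 3 (E = -8 + 11 = 3)
n(H, R) = (13 + H)² (n(H, R) = (10 + (H + 3))² = (10 + (3 + H))² = (13 + H)²)
o(P, L) = 1/(9*(P + L*P)) (o(P, L) = 1/(9*(L*P + P)) = 1/(9*(P + L*P)))
(o(1956, -687) + 3964545)/(n(-319, -2007) + 2136362) = ((⅑)/(1956*(1 - 687)) + 3964545)/((13 - 319)² + 2136362) = ((⅑)*(1/1956)/(-686) + 3964545)/((-306)² + 2136362) = ((⅑)*(1/1956)*(-1/686) + 3964545)/(93636 + 2136362) = (-1/12076344 + 3964545)/2229998 = (47877209223479/12076344)*(1/2229998) = 47877209223479/26930222967312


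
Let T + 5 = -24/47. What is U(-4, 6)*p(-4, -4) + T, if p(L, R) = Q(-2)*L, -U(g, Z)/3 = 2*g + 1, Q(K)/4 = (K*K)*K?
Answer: 126077/47 ≈ 2682.5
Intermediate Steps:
Q(K) = 4*K³ (Q(K) = 4*((K*K)*K) = 4*(K²*K) = 4*K³)
U(g, Z) = -3 - 6*g (U(g, Z) = -3*(2*g + 1) = -3*(1 + 2*g) = -3 - 6*g)
T = -259/47 (T = -5 - 24/47 = -259/47 ≈ -5.5106)
p(L, R) = -32*L (p(L, R) = (4*(-2)³)*L = (4*(-8))*L = -32*L)
U(-4, 6)*p(-4, -4) + T = (-3 - 6*(-4))*(-32*(-4)) - 259/47 = (-3 + 24)*128 - 259/47 = 21*128 - 259/47 = 2688 - 259/47 = 126077/47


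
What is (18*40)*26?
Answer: 18720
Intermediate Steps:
(18*40)*26 = 720*26 = 18720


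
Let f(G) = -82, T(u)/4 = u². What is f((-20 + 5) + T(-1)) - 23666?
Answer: -23748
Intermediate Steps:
T(u) = 4*u²
f((-20 + 5) + T(-1)) - 23666 = -82 - 23666 = -23748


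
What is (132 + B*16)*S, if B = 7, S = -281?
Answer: -68564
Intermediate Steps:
(132 + B*16)*S = (132 + 7*16)*(-281) = (132 + 112)*(-281) = 244*(-281) = -68564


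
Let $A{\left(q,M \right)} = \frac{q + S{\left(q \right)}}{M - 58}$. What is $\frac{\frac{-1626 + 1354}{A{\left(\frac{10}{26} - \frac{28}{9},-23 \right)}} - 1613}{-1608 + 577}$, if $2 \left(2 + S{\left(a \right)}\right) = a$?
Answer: $\frac{2484671}{489725} \approx 5.0736$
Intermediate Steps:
$S{\left(a \right)} = -2 + \frac{a}{2}$
$A{\left(q,M \right)} = \frac{-2 + \frac{3 q}{2}}{-58 + M}$ ($A{\left(q,M \right)} = \frac{q + \left(-2 + \frac{q}{2}\right)}{M - 58} = \frac{-2 + \frac{3 q}{2}}{-58 + M}$)
$\frac{\frac{-1626 + 1354}{A{\left(\frac{10}{26} - \frac{28}{9},-23 \right)}} - 1613}{-1608 + 577} = \frac{\frac{-1626 + 1354}{\frac{1}{2} \frac{1}{-58 - 23} \left(-4 + 3 \left(\frac{10}{26} - \frac{28}{9}\right)\right)} - 1613}{-1608 + 577} = \frac{- \frac{272}{\frac{1}{2} \frac{1}{-81} \left(-4 + 3 \left(10 \cdot \frac{1}{26} - \frac{28}{9}\right)\right)} - 1613}{-1031} = \left(- \frac{272}{\frac{1}{2} \left(- \frac{1}{81}\right) \left(-4 + 3 \left(\frac{5}{13} - \frac{28}{9}\right)\right)} - 1613\right) \left(- \frac{1}{1031}\right) = \left(- \frac{272}{\frac{1}{2} \left(- \frac{1}{81}\right) \left(-4 + 3 \left(- \frac{319}{117}\right)\right)} - 1613\right) \left(- \frac{1}{1031}\right) = \left(- \frac{272}{\frac{1}{2} \left(- \frac{1}{81}\right) \left(-4 - \frac{319}{39}\right)} - 1613\right) \left(- \frac{1}{1031}\right) = \left(- \frac{272}{\frac{1}{2} \left(- \frac{1}{81}\right) \left(- \frac{475}{39}\right)} - 1613\right) \left(- \frac{1}{1031}\right) = \left(- \frac{272}{\frac{475}{6318}} - 1613\right) \left(- \frac{1}{1031}\right) = \left(\left(-272\right) \frac{6318}{475} - 1613\right) \left(- \frac{1}{1031}\right) = \left(- \frac{1718496}{475} - 1613\right) \left(- \frac{1}{1031}\right) = \left(- \frac{2484671}{475}\right) \left(- \frac{1}{1031}\right) = \frac{2484671}{489725}$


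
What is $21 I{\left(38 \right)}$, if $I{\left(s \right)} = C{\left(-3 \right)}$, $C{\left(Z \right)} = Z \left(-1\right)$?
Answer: $63$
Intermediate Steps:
$C{\left(Z \right)} = - Z$
$I{\left(s \right)} = 3$ ($I{\left(s \right)} = \left(-1\right) \left(-3\right) = 3$)
$21 I{\left(38 \right)} = 21 \cdot 3 = 63$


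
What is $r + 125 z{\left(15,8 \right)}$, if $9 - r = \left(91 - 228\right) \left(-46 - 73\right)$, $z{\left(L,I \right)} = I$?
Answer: $-15294$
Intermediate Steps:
$r = -16294$ ($r = 9 - \left(91 - 228\right) \left(-46 - 73\right) = 9 - \left(-137\right) \left(-119\right) = 9 - 16303 = -16294$)
$r + 125 z{\left(15,8 \right)} = -16294 + 125 \cdot 8 = -16294 + 1000 = -15294$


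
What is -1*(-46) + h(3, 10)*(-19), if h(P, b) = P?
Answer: -11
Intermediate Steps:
-1*(-46) + h(3, 10)*(-19) = -1*(-46) + 3*(-19) = 46 - 57 = -11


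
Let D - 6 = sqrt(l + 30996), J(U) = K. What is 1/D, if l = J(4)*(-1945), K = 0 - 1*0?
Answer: -1/5160 + sqrt(861)/5160 ≈ 0.0054928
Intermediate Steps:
K = 0 (K = 0 + 0 = 0)
J(U) = 0
l = 0 (l = 0*(-1945) = 0)
D = 6 + 6*sqrt(861) (D = 6 + sqrt(0 + 30996) = 6 + sqrt(30996) = 6 + 6*sqrt(861) ≈ 182.06)
1/D = 1/(6 + 6*sqrt(861))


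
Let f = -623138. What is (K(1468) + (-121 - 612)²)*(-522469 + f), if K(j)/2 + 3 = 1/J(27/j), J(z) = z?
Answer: -5540757659413/9 ≈ -6.1564e+11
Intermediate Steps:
K(j) = -6 + 2*j/27 (K(j) = -6 + 2/((27/j)) = -6 + 2*(j/27) = -6 + 2*j/27)
(K(1468) + (-121 - 612)²)*(-522469 + f) = ((-6 + (2/27)*1468) + (-121 - 612)²)*(-522469 - 623138) = ((-6 + 2936/27) + (-733)²)*(-1145607) = (2774/27 + 537289)*(-1145607) = (14509577/27)*(-1145607) = -5540757659413/9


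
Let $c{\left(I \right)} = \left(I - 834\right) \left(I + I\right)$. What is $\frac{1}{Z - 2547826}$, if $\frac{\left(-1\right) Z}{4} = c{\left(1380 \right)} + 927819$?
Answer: $- \frac{1}{12286942} \approx -8.1387 \cdot 10^{-8}$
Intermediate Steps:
$c{\left(I \right)} = 2 I \left(-834 + I\right)$ ($c{\left(I \right)} = \left(-834 + I\right) 2 I = 2 I \left(-834 + I\right)$)
$Z = -9739116$ ($Z = - 4 \left(2 \cdot 1380 \left(-834 + 1380\right) + 927819\right) = - 4 \left(2 \cdot 1380 \cdot 546 + 927819\right) = - 4 \left(1506960 + 927819\right) = \left(-4\right) 2434779 = -9739116$)
$\frac{1}{Z - 2547826} = \frac{1}{-9739116 - 2547826} = \frac{1}{-12286942} = - \frac{1}{12286942}$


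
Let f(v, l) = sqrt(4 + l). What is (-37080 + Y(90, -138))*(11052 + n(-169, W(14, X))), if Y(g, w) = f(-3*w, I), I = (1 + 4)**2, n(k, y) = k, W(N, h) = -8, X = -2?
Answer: -403541640 + 10883*sqrt(29) ≈ -4.0348e+8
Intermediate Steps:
I = 25 (I = 5**2 = 25)
Y(g, w) = sqrt(29) (Y(g, w) = sqrt(4 + 25) = sqrt(29))
(-37080 + Y(90, -138))*(11052 + n(-169, W(14, X))) = (-37080 + sqrt(29))*(11052 - 169) = (-37080 + sqrt(29))*10883 = -403541640 + 10883*sqrt(29)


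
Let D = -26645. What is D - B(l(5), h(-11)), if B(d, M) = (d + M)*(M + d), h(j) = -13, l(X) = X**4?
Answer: -401189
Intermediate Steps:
B(d, M) = (M + d)**2 (B(d, M) = (M + d)*(M + d) = (M + d)**2)
D - B(l(5), h(-11)) = -26645 - (-13 + 5**4)**2 = -26645 - (-13 + 625)**2 = -26645 - 1*612**2 = -26645 - 1*374544 = -26645 - 374544 = -401189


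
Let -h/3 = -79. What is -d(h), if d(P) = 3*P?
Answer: -711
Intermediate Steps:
h = 237 (h = -3*(-79) = 237)
-d(h) = -3*237 = -1*711 = -711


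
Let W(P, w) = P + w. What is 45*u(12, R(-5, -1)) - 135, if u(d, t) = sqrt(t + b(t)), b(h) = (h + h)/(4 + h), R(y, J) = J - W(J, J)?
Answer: -135 + 9*sqrt(35) ≈ -81.755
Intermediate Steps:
R(y, J) = -J (R(y, J) = J - (J + J) = J - 2*J = -J)
b(h) = 2*h/(4 + h) (b(h) = (2*h)/(4 + h) = 2*h/(4 + h))
u(d, t) = sqrt(t + 2*t/(4 + t))
45*u(12, R(-5, -1)) - 135 = 45*sqrt((-1*(-1))*(6 - 1*(-1))/(4 - 1*(-1))) - 135 = 45*sqrt(1*(6 + 1)/(4 + 1)) - 135 = 45*sqrt(1*7/5) - 135 = 45*sqrt(1*(1/5)*7) - 135 = 45*sqrt(7/5) - 135 = 45*(sqrt(35)/5) - 135 = 9*sqrt(35) - 135 = -135 + 9*sqrt(35)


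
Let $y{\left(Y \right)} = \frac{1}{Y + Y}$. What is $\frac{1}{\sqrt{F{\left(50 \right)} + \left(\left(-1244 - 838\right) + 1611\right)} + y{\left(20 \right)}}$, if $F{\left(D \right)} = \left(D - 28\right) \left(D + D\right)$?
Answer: $- \frac{40}{2766399} + \frac{1600 \sqrt{1729}}{2766399} \approx 0.024035$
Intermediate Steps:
$y{\left(Y \right)} = \frac{1}{2 Y}$
$F{\left(D \right)} = 2 D \left(-28 + D\right)$ ($F{\left(D \right)} = \left(-28 + D\right) 2 D = 2 D \left(-28 + D\right)$)
$\frac{1}{\sqrt{F{\left(50 \right)} + \left(\left(-1244 - 838\right) + 1611\right)} + y{\left(20 \right)}} = \frac{1}{\sqrt{2 \cdot 50 \left(-28 + 50\right) + \left(\left(-1244 - 838\right) + 1611\right)} + \frac{1}{2 \cdot 20}} = \frac{1}{\sqrt{2 \cdot 50 \cdot 22 + \left(-2082 + 1611\right)} + \frac{1}{2} \cdot \frac{1}{20}} = \frac{1}{\sqrt{2200 - 471} + \frac{1}{40}} = \frac{1}{\sqrt{1729} + \frac{1}{40}} = \frac{1}{\frac{1}{40} + \sqrt{1729}}$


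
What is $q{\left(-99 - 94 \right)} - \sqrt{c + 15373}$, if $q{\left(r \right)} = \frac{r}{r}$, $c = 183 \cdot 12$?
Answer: $1 - \sqrt{17569} \approx -131.55$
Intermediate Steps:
$c = 2196$
$q{\left(r \right)} = 1$
$q{\left(-99 - 94 \right)} - \sqrt{c + 15373} = 1 - \sqrt{2196 + 15373} = 1 - \sqrt{17569}$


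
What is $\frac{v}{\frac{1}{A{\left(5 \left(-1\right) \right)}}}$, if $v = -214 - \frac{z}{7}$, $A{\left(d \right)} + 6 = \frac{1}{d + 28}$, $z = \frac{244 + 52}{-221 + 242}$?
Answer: $\frac{4350298}{3381} \approx 1286.7$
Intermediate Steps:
$z = \frac{296}{21} \approx 14.095$
$A{\left(d \right)} = -6 + \frac{1}{28 + d}$ ($A{\left(d \right)} = -6 + \frac{1}{d + 28} = -6 + \frac{1}{28 + d}$)
$v = - \frac{31754}{147}$ ($v = -214 - \frac{296}{21 \cdot 7} = -214 - \frac{296}{21} \cdot \frac{1}{7} = -214 - \frac{296}{147} = - \frac{31754}{147} \approx -216.01$)
$\frac{v}{\frac{1}{A{\left(5 \left(-1\right) \right)}}} = - \frac{31754}{147 \frac{1}{\frac{1}{28 + 5 \left(-1\right)} \left(-167 - 6 \cdot 5 \left(-1\right)\right)}} = - \frac{31754}{147 \frac{1}{\frac{1}{28 - 5} \left(-167 - -30\right)}} = - \frac{31754}{147 \frac{1}{\frac{1}{23} \left(-167 + 30\right)}} = - \frac{31754}{147 \frac{1}{\frac{1}{23} \left(-137\right)}} = - \frac{31754}{147 \frac{1}{- \frac{137}{23}}} = - \frac{31754}{147 \left(- \frac{23}{137}\right)} = \left(- \frac{31754}{147}\right) \left(- \frac{137}{23}\right) = \frac{4350298}{3381}$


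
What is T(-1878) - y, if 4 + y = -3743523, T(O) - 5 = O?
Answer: 3741654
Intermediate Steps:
T(O) = 5 + O
y = -3743527 (y = -4 - 3743523 = -3743527)
T(-1878) - y = (5 - 1878) - 1*(-3743527) = -1873 + 3743527 = 3741654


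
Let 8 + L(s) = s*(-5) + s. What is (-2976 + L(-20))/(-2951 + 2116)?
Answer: 2904/835 ≈ 3.4778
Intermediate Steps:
L(s) = -8 - 4*s (L(s) = -8 + (s*(-5) + s) = -8 + (-5*s + s) = -8 - 4*s)
(-2976 + L(-20))/(-2951 + 2116) = (-2976 + (-8 - 4*(-20)))/(-2951 + 2116) = (-2976 + (-8 + 80))/(-835) = (-2976 + 72)*(-1/835) = -2904*(-1/835) = 2904/835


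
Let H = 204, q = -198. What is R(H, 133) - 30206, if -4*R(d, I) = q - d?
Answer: -60211/2 ≈ -30106.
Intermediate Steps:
R(d, I) = 99/2 + d/4 (R(d, I) = -(-198 - d)/4 = 99/2 + d/4)
R(H, 133) - 30206 = (99/2 + (¼)*204) - 30206 = (99/2 + 51) - 30206 = 201/2 - 30206 = -60211/2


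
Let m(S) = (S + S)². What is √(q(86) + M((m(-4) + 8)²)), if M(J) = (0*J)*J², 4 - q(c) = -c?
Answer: 3*√10 ≈ 9.4868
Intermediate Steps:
q(c) = 4 + c (q(c) = 4 - (-1)*c = 4 + c)
m(S) = 4*S² (m(S) = (2*S)² = 4*S²)
M(J) = 0 (M(J) = 0*J² = 0)
√(q(86) + M((m(-4) + 8)²)) = √((4 + 86) + 0) = √(90 + 0) = √90 = 3*√10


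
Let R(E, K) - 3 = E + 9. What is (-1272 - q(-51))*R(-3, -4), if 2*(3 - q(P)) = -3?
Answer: -22977/2 ≈ -11489.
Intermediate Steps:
R(E, K) = 12 + E (R(E, K) = 3 + (E + 9) = 3 + (9 + E) = 12 + E)
q(P) = 9/2 (q(P) = 3 - ½*(-3) = 3 + 3/2 = 9/2)
(-1272 - q(-51))*R(-3, -4) = (-1272 - 1*9/2)*(12 - 3) = (-1272 - 9/2)*9 = -2553/2*9 = -22977/2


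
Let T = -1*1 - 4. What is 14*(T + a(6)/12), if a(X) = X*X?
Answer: -28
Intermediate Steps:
a(X) = X²
T = -5 (T = -1 - 4 = -5)
14*(T + a(6)/12) = 14*(-5 + 6²/12) = 14*(-5 + 36*(1/12)) = 14*(-5 + 3) = 14*(-2) = -28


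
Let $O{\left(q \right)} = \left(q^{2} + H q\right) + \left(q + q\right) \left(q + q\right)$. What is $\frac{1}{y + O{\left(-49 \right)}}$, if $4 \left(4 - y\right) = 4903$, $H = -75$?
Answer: $\frac{4}{57833} \approx 6.9165 \cdot 10^{-5}$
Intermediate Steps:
$y = - \frac{4887}{4}$ ($y = 4 - \frac{4903}{4} = - \frac{4887}{4} \approx -1221.8$)
$O{\left(q \right)} = - 75 q + 5 q^{2}$ ($O{\left(q \right)} = \left(q^{2} - 75 q\right) + \left(q + q\right) \left(q + q\right) = \left(q^{2} - 75 q\right) + 2 q 2 q = \left(q^{2} - 75 q\right) + 4 q^{2} = - 75 q + 5 q^{2}$)
$\frac{1}{y + O{\left(-49 \right)}} = \frac{1}{- \frac{4887}{4} + 5 \left(-49\right) \left(-15 - 49\right)} = \frac{1}{- \frac{4887}{4} + 5 \left(-49\right) \left(-64\right)} = \frac{1}{- \frac{4887}{4} + 15680} = \frac{1}{\frac{57833}{4}} = \frac{4}{57833}$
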